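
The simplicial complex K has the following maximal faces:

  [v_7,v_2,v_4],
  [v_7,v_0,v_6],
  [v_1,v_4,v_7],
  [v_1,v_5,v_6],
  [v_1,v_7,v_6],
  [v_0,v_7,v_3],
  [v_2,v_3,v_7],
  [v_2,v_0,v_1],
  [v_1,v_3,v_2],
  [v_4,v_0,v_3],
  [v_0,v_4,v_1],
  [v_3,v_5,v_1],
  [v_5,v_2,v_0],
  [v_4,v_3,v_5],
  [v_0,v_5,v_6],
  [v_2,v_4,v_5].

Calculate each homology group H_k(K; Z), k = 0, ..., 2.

H_0 = Z,  H_1 = Z^2,  H_2 = Z.

We work with the vertex ordering v_0 < v_1 < v_2 < v_3 < v_4 < v_5 < v_6 < v_7. The simplices of K, each written with vertices in increasing order, are:

  0-simplices (8): [v_0], [v_1], [v_2], [v_3], [v_4], [v_5], [v_6], [v_7]
  1-simplices (24): (24 of them)
  2-simplices (16): (16 of them)

so the chain groups are C_0 ≅ Z^8, C_1 ≅ Z^24, C_2 ≅ Z^16.

Boundary ∂_1: C_1 → C_0 sends each edge [p,q] (with p < q) to q − p. For instance
  ∂[v_4,v_7] = [v_7] − [v_4].
As a 8×24 matrix over Z this has rank 7, with invariant factors (1,1,1,1,1,1,1).

Boundary ∂_2: C_2 → C_1 maps a triangle to the signed sum of its edges. For instance
  ∂[v_1,v_3,v_5] = [v_3,v_5] − [v_1,v_5] + [v_1,v_3],
  ∂[v_0,v_1,v_4] = [v_1,v_4] − [v_0,v_4] + [v_0,v_1].
The 24×16 boundary matrix has rank 15 and Smith normal form diag(1,1,1,1,1,1,1,1,1,1,1,1,1,1,1).

Computing H_k = (kernel of ∂_k) / (image of ∂_{k+1}):

  H_0: rank C_0 − rank ∂_1 = 8 − 7 = 1, and the invariant factors of ∂_1 are all 1, so H_0 = Z.
  H_1: rank ker ∂_1 − rank ∂_2 = (24 − 7) − 15 = 2, and the invariant factors of ∂_2 are all 1, so H_1 = Z^2.
  H_2: rank ker ∂_2 − rank ∂_3 = (16 − 15) − 0 = 1, and there is no ∂_3, so H_2 = Z.

As a check, the Euler characteristic is 8 − 24 + 16 = 0, which agrees with 1 − 2 + 1 = 0.
(K is a triangulation of the torus T^2.)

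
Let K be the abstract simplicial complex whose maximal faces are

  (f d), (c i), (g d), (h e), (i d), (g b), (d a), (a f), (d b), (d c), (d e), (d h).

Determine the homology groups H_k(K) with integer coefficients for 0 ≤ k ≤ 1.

Order the vertices as a < b < c < d < e < f < g < h < i. Listing each simplex with vertices in this order, K has dimension 1 with simplices:

  0-simplices (9): a, b, c, d, e, f, g, h, i
  1-simplices (12): ad, af, bd, bg, cd, ci, de, df, dg, dh, di, eh

giving chain groups C_0 ≅ Z^9, C_1 ≅ Z^12.

The boundary map ∂_1: C_1 → C_0 maps an edge to its endpoints' difference, ∂[p,q] = q − p. For instance
  ∂di = i − d.
As a 9×12 matrix over Z this has rank 8, with invariant factors (1,1,1,1,1,1,1,1).

Reading off H_k = ker ∂_k / im ∂_{k+1}:

  H_0: rank C_0 − rank ∂_1 = 9 − 8 = 1, and the invariant factors of ∂_1 are all 1, so H_0 = Z.
  H_1: rank ker ∂_1 − rank ∂_2 = (12 − 8) − 0 = 4, and there is no ∂_2, so H_1 = Z^4.

H_0 = Z,  H_1 = Z^4.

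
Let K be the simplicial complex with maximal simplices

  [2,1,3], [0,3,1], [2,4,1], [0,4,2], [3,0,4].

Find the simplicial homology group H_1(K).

H_1 = Z.

Take the total order 0 < 1 < 2 < 3 < 4 on the vertex set. Then K (dimension 2) consists of the simplices:

  0-simplices (5): [0], [1], [2], [3], [4]
  1-simplices (10): [0,1], [0,2], [0,3], [0,4], [1,2], [1,3], [1,4], [2,3], [2,4], [3,4]
  2-simplices (5): [0,1,3], [0,2,4], [0,3,4], [1,2,3], [1,2,4]

giving chain groups C_0 ≅ Z^5, C_1 ≅ Z^10, C_2 ≅ Z^5.

The boundary map ∂_1: C_1 → C_0 is given by ∂[p,q] = [q] − [p].
This gives a 5×10 integer matrix of rank 4; reducing to Smith normal form yields diagonal entries (1,1,1,1).

The boundary map ∂_2: C_2 → C_1 maps a triangle to the signed sum of its edges. For instance
  ∂[0,2,4] = [2,4] − [0,4] + [0,2],
  ∂[1,2,4] = [2,4] − [1,4] + [1,2].
This gives a 10×5 integer matrix of rank 5; reducing to Smith normal form yields diagonal entries (1,1,1,1,1).

Computing H_k = (kernel of ∂_k) / (image of ∂_{k+1}):

  H_1: rank ker ∂_1 − rank ∂_2 = (10 − 4) − 5 = 1, and the invariant factors of ∂_2 are all 1, so H_1 = Z.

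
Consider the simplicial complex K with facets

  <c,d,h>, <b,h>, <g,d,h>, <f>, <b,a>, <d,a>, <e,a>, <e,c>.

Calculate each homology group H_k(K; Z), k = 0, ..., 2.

K has 8 vertices, 10 edges, 2 triangles.
rank ∂_0 = 0, rank ∂_1 = 6 ⇒ b_0 = 8 − 0 − 6 = 2; all invariant factors of ∂_1 are 1 so no torsion. So H_0 ≅ Z^2.
rank ∂_1 = 6, rank ∂_2 = 2 ⇒ b_1 = 10 − 6 − 2 = 2; all invariant factors of ∂_2 are 1 so no torsion. So H_1 ≅ Z^2.
rank ∂_2 = 2, rank ∂_3 = 0 ⇒ b_2 = 2 − 2 − 0 = 0. So H_2 ≅ 0.

H_0 = Z^2,  H_1 = Z^2,  H_2 = 0.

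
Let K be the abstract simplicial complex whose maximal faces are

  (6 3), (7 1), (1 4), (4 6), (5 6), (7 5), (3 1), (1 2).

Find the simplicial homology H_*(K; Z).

Order the vertices as 1 < 2 < 3 < 4 < 5 < 6 < 7. Listing each simplex with vertices in this order, K has dimension 1 with simplices:

  0-simplices (7): [1], [2], [3], [4], [5], [6], [7]
  1-simplices (8): [1,2], [1,3], [1,4], [1,7], [3,6], [4,6], [5,6], [5,7]

giving chain groups C_0 ≅ Z^7, C_1 ≅ Z^8.

Boundary ∂_1: C_1 → C_0 is given by ∂[p,q] = [q] − [p].
As a 7×8 matrix over Z this has rank 6, with invariant factors (1,1,1,1,1,1).

From H_k ≅ ker(∂_k) / im(∂_{k+1}) we obtain:

  H_0: rank C_0 − rank ∂_1 = 7 − 6 = 1, and the invariant factors of ∂_1 are all 1, so H_0 ≅ Z.
  H_1: rank ker ∂_1 − rank ∂_2 = (8 − 6) − 0 = 2, and there is no ∂_2, so H_1 ≅ Z^2.

H_0 ≅ Z,  H_1 ≅ Z^2.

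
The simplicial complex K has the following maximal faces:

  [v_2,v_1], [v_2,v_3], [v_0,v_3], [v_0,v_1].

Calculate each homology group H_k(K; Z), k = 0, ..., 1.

H_0 = Z,  H_1 = Z.

Fix the vertex order v_0 < v_1 < v_2 < v_3 and write every simplex with vertices in increasing order. Then dim K = 1 and the simplices of K are:

  0-simplices (4): [v_0], [v_1], [v_2], [v_3]
  1-simplices (4): [v_0,v_1], [v_0,v_3], [v_1,v_2], [v_2,v_3]

Hence C_0 ≅ Z^4, C_1 ≅ Z^4.

∂_1: C_1 → C_0 is given by ∂[p,q] = [q] − [p].
The resulting 4×4 matrix has rank 3, and its Smith normal form has invariant factors (1,1,1).

Reading off H_k = ker ∂_k / im ∂_{k+1}:

  H_0: rank C_0 − rank ∂_1 = 4 − 3 = 1, and the invariant factors of ∂_1 are all 1, so H_0 ≅ Z.
  H_1: rank ker ∂_1 − rank ∂_2 = (4 − 3) − 0 = 1, and there is no ∂_2, so H_1 ≅ Z.

(K is a triangulation of the circle S^1.)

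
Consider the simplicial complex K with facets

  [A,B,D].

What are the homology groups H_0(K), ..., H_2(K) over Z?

H_0 ≅ Z,  H_1 = 0,  H_2 = 0.

Fix the vertex order A < B < D and write every simplex with vertices in increasing order. Then dim K = 2 and the simplices of K are:

  0-simplices (3): A, B, D
  1-simplices (3): AB, AD, BD
  2-simplices (1): ABD

giving chain groups C_0 ≅ Z^3, C_1 ≅ Z^3, C_2 ≅ Z^1.

The boundary map ∂_1: C_1 → C_0 maps an edge to its endpoints' difference, ∂[p,q] = q − p. For instance
  ∂AD = D − A.
This gives a 3×3 integer matrix of rank 2; reducing to Smith normal form yields diagonal entries (1,1).

The boundary map ∂_2: C_2 → C_1 maps a triangle to the signed sum of its edges. For instance
  ∂ABD = BD − AD + AB.
The resulting 3×1 matrix has rank 1, and its Smith normal form has invariant factors (1).

Now H_k = ker ∂_k / im ∂_{k+1}, so:

  H_0: rank C_0 − rank ∂_1 = 3 − 2 = 1, and the invariant factors of ∂_1 are all 1, so H_0 ≅ Z.
  H_1: rank ker ∂_1 − rank ∂_2 = (3 − 2) − 1 = 0, and the invariant factors of ∂_2 are all 1, so H_1 ≅ 0.
  H_2: rank ker ∂_2 − rank ∂_3 = (1 − 1) − 0 = 0, and there is no ∂_3, so H_2 ≅ 0.

(K is a triangulation of the 2-simplex.)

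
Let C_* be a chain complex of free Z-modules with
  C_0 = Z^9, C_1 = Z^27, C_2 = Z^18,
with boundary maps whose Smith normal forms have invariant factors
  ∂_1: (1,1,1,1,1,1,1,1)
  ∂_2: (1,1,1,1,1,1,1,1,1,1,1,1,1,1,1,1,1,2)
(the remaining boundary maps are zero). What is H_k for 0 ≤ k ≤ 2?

H_0 ≅ Z,  H_1 ≅ Z ⊕ Z_2,  H_2 = 0.

H_0: b_0 = 9 − 0 − 8 = 1; torsion from ∂_1 factors > 1: none. So H_0 ≅ Z.
H_1: b_1 = 27 − 8 − 18 = 1; torsion from ∂_2 factors > 1: [2]. So H_1 ≅ Z ⊕ Z_2.
H_2: b_2 = 18 − 18 − 0 = 0; torsion from ∂_3 factors > 1: none. So H_2 ≅ 0.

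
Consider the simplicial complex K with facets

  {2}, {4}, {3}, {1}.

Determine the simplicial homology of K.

Fix the vertex order 1 < 2 < 3 < 4 and write every simplex with vertices in increasing order. Then dim K = 0 and the simplices of K are:

  0-simplices (4): [1], [2], [3], [4]

so the chain groups are C_0 ≅ Z^4.

Now H_k = ker ∂_k / im ∂_{k+1}, so:

  H_0: rank C_0 − rank ∂_1 = 4 − 0 = 4, and there is no ∂_1, so H_0 ≅ Z^4.

H_0 = Z^4.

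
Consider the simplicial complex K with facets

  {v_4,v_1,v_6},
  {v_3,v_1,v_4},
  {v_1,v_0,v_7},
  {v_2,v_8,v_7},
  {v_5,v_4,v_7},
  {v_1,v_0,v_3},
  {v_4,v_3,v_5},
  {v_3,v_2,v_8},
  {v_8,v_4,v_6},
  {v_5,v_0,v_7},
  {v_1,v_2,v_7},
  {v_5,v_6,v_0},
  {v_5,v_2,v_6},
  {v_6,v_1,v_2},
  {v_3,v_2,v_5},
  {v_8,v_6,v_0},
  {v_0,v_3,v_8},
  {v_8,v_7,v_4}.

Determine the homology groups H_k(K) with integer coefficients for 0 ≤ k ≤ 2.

Order the vertices as v_0 < v_1 < v_2 < v_3 < v_4 < v_5 < v_6 < v_7 < v_8. Listing each simplex with vertices in this order, K has dimension 2 with simplices:

  0-simplices (9): [v_0], [v_1], [v_2], [v_3], [v_4], [v_5], [v_6], [v_7], [v_8]
  1-simplices (27): (27 of them)
  2-simplices (18): (18 of them)

Hence C_0 ≅ Z^9, C_1 ≅ Z^27, C_2 ≅ Z^18.

∂_1: C_1 → C_0 maps an edge to its endpoints' difference, ∂[p,q] = q − p.
This gives a 9×27 integer matrix of rank 8; reducing to Smith normal form yields diagonal entries (1,1,1,1,1,1,1,1).

The boundary map ∂_2: C_2 → C_1 acts by ∂[p,q,r] = [q,r] − [p,r] + [p,q]. For instance
  ∂[v_0,v_5,v_6] = [v_5,v_6] − [v_0,v_6] + [v_0,v_5],
  ∂[v_0,v_1,v_7] = [v_1,v_7] − [v_0,v_7] + [v_0,v_1].
This gives a 27×18 integer matrix of rank 17; reducing to Smith normal form yields diagonal entries (1,1,1,1,1,1,1,1,1,1,1,1,1,1,1,1,1).

Reading off H_k = ker ∂_k / im ∂_{k+1}:

  H_0: rank C_0 − rank ∂_1 = 9 − 8 = 1, and the invariant factors of ∂_1 are all 1, so H_0 = Z.
  H_1: rank ker ∂_1 − rank ∂_2 = (27 − 8) − 17 = 2, and the invariant factors of ∂_2 are all 1, so H_1 = Z^2.
  H_2: rank ker ∂_2 − rank ∂_3 = (18 − 17) − 0 = 1, and there is no ∂_3, so H_2 = Z.

H_0 = Z,  H_1 = Z^2,  H_2 = Z.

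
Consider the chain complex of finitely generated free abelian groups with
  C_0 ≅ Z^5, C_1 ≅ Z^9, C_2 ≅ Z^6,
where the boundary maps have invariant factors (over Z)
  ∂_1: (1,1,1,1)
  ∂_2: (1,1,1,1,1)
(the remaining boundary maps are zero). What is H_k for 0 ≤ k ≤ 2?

H_0 ≅ Z,  H_1 = 0,  H_2 ≅ Z.

H_0: b_0 = 5 − 0 − 4 = 1; torsion from ∂_1 factors > 1: none. So H_0 ≅ Z.
H_1: b_1 = 9 − 4 − 5 = 0; torsion from ∂_2 factors > 1: none. So H_1 ≅ 0.
H_2: b_2 = 6 − 5 − 0 = 1; torsion from ∂_3 factors > 1: none. So H_2 ≅ Z.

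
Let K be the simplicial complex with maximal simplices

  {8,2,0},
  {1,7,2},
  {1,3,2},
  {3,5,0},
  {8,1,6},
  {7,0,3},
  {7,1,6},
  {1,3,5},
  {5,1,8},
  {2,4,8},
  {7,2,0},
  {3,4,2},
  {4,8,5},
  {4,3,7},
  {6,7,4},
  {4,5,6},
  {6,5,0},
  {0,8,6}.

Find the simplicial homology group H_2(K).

H_2 ≅ 0.

Fix the vertex order 0 < 1 < 2 < 3 < 4 < 5 < 6 < 7 < 8 and write every simplex with vertices in increasing order. Then dim K = 2 and the simplices of K are:

  0-simplices (9): [0], [1], [2], [3], [4], [5], [6], [7], [8]
  1-simplices (27): (27 of them)
  2-simplices (18): [0,2,7], [0,2,8], [0,3,5], [0,3,7], [0,5,6], [0,6,8], [1,2,3], [1,2,7], [1,3,5], [1,5,8], [1,6,7], [1,6,8], [2,3,4], [2,4,8], [3,4,7], [4,5,6], [4,5,8], [4,6,7]

so the chain groups are C_0 ≅ Z^9, C_1 ≅ Z^27, C_2 ≅ Z^18.

Boundary ∂_1: C_1 → C_0 is given by ∂[p,q] = [q] − [p].
The resulting 9×27 matrix has rank 8, and its Smith normal form has invariant factors (1,1,1,1,1,1,1,1).

The boundary map ∂_2: C_2 → C_1 acts by ∂[p,q,r] = [q,r] − [p,r] + [p,q]. For instance
  ∂[1,2,3] = [2,3] − [1,3] + [1,2],
  ∂[1,6,7] = [6,7] − [1,7] + [1,6].
As a 27×18 matrix over Z this has rank 18, with invariant factors (1,1,1,1,1,1,1,1,1,1,1,1,1,1,1,1,1,2).

Now H_k = ker ∂_k / im ∂_{k+1}, so:

  H_2: rank ker ∂_2 − rank ∂_3 = (18 − 18) − 0 = 0, and there is no ∂_3, so H_2 ≅ 0.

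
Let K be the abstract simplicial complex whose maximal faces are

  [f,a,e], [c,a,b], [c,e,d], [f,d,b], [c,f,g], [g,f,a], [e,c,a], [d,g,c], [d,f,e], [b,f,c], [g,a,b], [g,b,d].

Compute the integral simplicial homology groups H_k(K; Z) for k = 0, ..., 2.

Take the total order a < b < c < d < e < f < g on the vertex set. Then K (dimension 2) consists of the simplices:

  0-simplices (7): a, b, c, d, e, f, g
  1-simplices (18): ab, ac, ae, af, ag, bc, bd, bf, bg, cd, ce, cf, cg, de, df, dg, ef, fg
  2-simplices (12): abc, abg, ace, aef, afg, bcf, bdf, bdg, cde, cdg, cfg, def

giving chain groups C_0 ≅ Z^7, C_1 ≅ Z^18, C_2 ≅ Z^12.

∂_1: C_1 → C_0 is given by ∂[p,q] = [q] − [p].
The 7×18 boundary matrix has rank 6 and Smith normal form diag(1,1,1,1,1,1).

The boundary map ∂_2: C_2 → C_1 maps a triangle to the signed sum of its edges. For instance
  ∂bdf = df − bf + bd,
  ∂abg = bg − ag + ab.
This gives a 18×12 integer matrix of rank 12; reducing to Smith normal form yields diagonal entries (1,1,1,1,1,1,1,1,1,1,1,2).

Reading off H_k = ker ∂_k / im ∂_{k+1}:

  H_0: rank C_0 − rank ∂_1 = 7 − 6 = 1, and the invariant factors of ∂_1 are all 1, so H_0 ≅ Z.
  H_1: rank ker ∂_1 − rank ∂_2 = (18 − 6) − 12 = 0, and ∂_2 has invariant factor 2 > 1, so H_1 ≅ Z/2.
  H_2: rank ker ∂_2 − rank ∂_3 = (12 − 12) − 0 = 0, and there is no ∂_3, so H_2 ≅ 0.

As a check, the Euler characteristic is 7 − 18 + 12 = 1, which agrees with 1 − 0 + 0 = 1.

H_0 ≅ Z,  H_1 ≅ Z/2,  H_2 = 0.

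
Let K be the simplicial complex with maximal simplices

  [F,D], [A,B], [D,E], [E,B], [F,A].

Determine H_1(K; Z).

Fix the vertex order A < B < D < E < F and write every simplex with vertices in increasing order. Then dim K = 1 and the simplices of K are:

  0-simplices (5): A, B, D, E, F
  1-simplices (5): AB, AF, BE, DE, DF

giving chain groups C_0 ≅ Z^5, C_1 ≅ Z^5.

Boundary ∂_1: C_1 → C_0 sends each edge [p,q] (with p < q) to q − p.
This gives a 5×5 integer matrix of rank 4; reducing to Smith normal form yields diagonal entries (1,1,1,1).

From H_k ≅ ker(∂_k) / im(∂_{k+1}) we obtain:

  H_1: rank ker ∂_1 − rank ∂_2 = (5 − 4) − 0 = 1, and there is no ∂_2, so H_1 = Z.

H_1 ≅ Z.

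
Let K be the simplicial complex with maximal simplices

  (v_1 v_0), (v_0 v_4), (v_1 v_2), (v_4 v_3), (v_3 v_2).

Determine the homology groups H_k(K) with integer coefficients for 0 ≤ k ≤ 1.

Order the vertices as v_0 < v_1 < v_2 < v_3 < v_4. Listing each simplex with vertices in this order, K has dimension 1 with simplices:

  0-simplices (5): [v_0], [v_1], [v_2], [v_3], [v_4]
  1-simplices (5): [v_0,v_1], [v_0,v_4], [v_1,v_2], [v_2,v_3], [v_3,v_4]

Hence C_0 ≅ Z^5, C_1 ≅ Z^5.

The boundary map ∂_1: C_1 → C_0 is given by ∂[p,q] = [q] − [p]. For instance
  ∂[v_1,v_2] = [v_2] − [v_1].
As a 5×5 matrix over Z this has rank 4, with invariant factors (1,1,1,1).

Now H_k = ker ∂_k / im ∂_{k+1}, so:

  H_0: rank C_0 − rank ∂_1 = 5 − 4 = 1, and the invariant factors of ∂_1 are all 1, so H_0 ≅ Z.
  H_1: rank ker ∂_1 − rank ∂_2 = (5 − 4) − 0 = 1, and there is no ∂_2, so H_1 ≅ Z.

H_0 = Z,  H_1 = Z.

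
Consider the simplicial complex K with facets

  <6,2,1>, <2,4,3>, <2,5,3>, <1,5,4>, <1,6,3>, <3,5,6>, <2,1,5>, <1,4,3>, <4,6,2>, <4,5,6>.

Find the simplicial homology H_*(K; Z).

We work with the vertex ordering 1 < 2 < 3 < 4 < 5 < 6. The simplices of K, each written with vertices in increasing order, are:

  0-simplices (6): [1], [2], [3], [4], [5], [6]
  1-simplices (15): [1,2], [1,3], [1,4], [1,5], [1,6], [2,3], [2,4], [2,5], [2,6], [3,4], [3,5], [3,6], [4,5], [4,6], [5,6]
  2-simplices (10): [1,2,5], [1,2,6], [1,3,4], [1,3,6], [1,4,5], [2,3,4], [2,3,5], [2,4,6], [3,5,6], [4,5,6]

Hence C_0 ≅ Z^6, C_1 ≅ Z^15, C_2 ≅ Z^10.

∂_1: C_1 → C_0 is given by ∂[p,q] = [q] − [p].
As a 6×15 matrix over Z this has rank 5, with invariant factors (1,1,1,1,1).

Boundary ∂_2: C_2 → C_1 sends each 2-simplex [p,q,r] to [q,r] − [p,r] + [p,q]. For instance
  ∂[2,4,6] = [4,6] − [2,6] + [2,4],
  ∂[1,4,5] = [4,5] − [1,5] + [1,4].
The resulting 15×10 matrix has rank 10, and its Smith normal form has invariant factors (1,1,1,1,1,1,1,1,1,2).

From H_k ≅ ker(∂_k) / im(∂_{k+1}) we obtain:

  H_0: rank C_0 − rank ∂_1 = 6 − 5 = 1, and the invariant factors of ∂_1 are all 1, so H_0 = Z.
  H_1: rank ker ∂_1 − rank ∂_2 = (15 − 5) − 10 = 0, and ∂_2 has invariant factor 2 > 1, so H_1 = Z/2.
  H_2: rank ker ∂_2 − rank ∂_3 = (10 − 10) − 0 = 0, and there is no ∂_3, so H_2 = 0.

(K is a triangulation of the real projective plane RP^2.)

H_0 = Z,  H_1 = Z/2,  H_2 = 0.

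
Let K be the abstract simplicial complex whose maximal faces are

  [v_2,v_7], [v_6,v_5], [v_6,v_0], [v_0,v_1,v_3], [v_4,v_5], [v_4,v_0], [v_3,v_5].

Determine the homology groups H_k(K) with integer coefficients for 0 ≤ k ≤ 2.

Fix the vertex order v_0 < v_1 < v_2 < v_3 < v_4 < v_5 < v_6 < v_7 and write every simplex with vertices in increasing order. Then dim K = 2 and the simplices of K are:

  0-simplices (8): [v_0], [v_1], [v_2], [v_3], [v_4], [v_5], [v_6], [v_7]
  1-simplices (9): [v_0,v_1], [v_0,v_3], [v_0,v_4], [v_0,v_6], [v_1,v_3], [v_2,v_7], [v_3,v_5], [v_4,v_5], [v_5,v_6]
  2-simplices (1): [v_0,v_1,v_3]

giving chain groups C_0 ≅ Z^8, C_1 ≅ Z^9, C_2 ≅ Z^1.

The boundary map ∂_1: C_1 → C_0 sends each edge [p,q] (with p < q) to q − p. For instance
  ∂[v_0,v_1] = [v_1] − [v_0].
This gives a 8×9 integer matrix of rank 6; reducing to Smith normal form yields diagonal entries (1,1,1,1,1,1).

∂_2: C_2 → C_1 acts by ∂[p,q,r] = [q,r] − [p,r] + [p,q]. For instance
  ∂[v_0,v_1,v_3] = [v_1,v_3] − [v_0,v_3] + [v_0,v_1].
The 9×1 boundary matrix has rank 1 and Smith normal form diag(1).

Computing H_k = (kernel of ∂_k) / (image of ∂_{k+1}):

  H_0: rank C_0 − rank ∂_1 = 8 − 6 = 2, and the invariant factors of ∂_1 are all 1, so H_0 ≅ Z^2.
  H_1: rank ker ∂_1 − rank ∂_2 = (9 − 6) − 1 = 2, and the invariant factors of ∂_2 are all 1, so H_1 ≅ Z^2.
  H_2: rank ker ∂_2 − rank ∂_3 = (1 − 1) − 0 = 0, and there is no ∂_3, so H_2 ≅ 0.

H_0 ≅ Z^2,  H_1 ≅ Z^2,  H_2 = 0.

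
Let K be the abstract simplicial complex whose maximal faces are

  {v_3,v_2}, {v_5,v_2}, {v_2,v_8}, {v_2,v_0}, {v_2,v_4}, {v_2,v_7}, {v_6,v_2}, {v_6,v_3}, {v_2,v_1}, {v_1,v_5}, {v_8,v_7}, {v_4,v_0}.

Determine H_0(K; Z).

H_0 ≅ Z.

We work with the vertex ordering v_0 < v_1 < v_2 < v_3 < v_4 < v_5 < v_6 < v_7 < v_8. The simplices of K, each written with vertices in increasing order, are:

  0-simplices (9): [v_0], [v_1], [v_2], [v_3], [v_4], [v_5], [v_6], [v_7], [v_8]
  1-simplices (12): [v_0,v_2], [v_0,v_4], [v_1,v_2], [v_1,v_5], [v_2,v_3], [v_2,v_4], [v_2,v_5], [v_2,v_6], [v_2,v_7], [v_2,v_8], [v_3,v_6], [v_7,v_8]

Hence C_0 ≅ Z^9, C_1 ≅ Z^12.

∂_1: C_1 → C_0 maps an edge to its endpoints' difference, ∂[p,q] = q − p. For instance
  ∂[v_2,v_5] = [v_5] − [v_2].
The 9×12 boundary matrix has rank 8 and Smith normal form diag(1,1,1,1,1,1,1,1).

From H_k ≅ ker(∂_k) / im(∂_{k+1}) we obtain:

  H_0: rank C_0 − rank ∂_1 = 9 − 8 = 1, and the invariant factors of ∂_1 are all 1, so H_0 ≅ Z.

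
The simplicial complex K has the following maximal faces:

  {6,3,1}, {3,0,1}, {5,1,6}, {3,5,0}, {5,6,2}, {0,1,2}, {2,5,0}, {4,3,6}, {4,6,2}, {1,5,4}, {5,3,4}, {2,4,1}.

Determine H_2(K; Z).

H_2 ≅ 0.

K has 7 vertices, 18 edges, 12 triangles.
rank ∂_2 = 12, rank ∂_3 = 0 ⇒ b_2 = 12 − 12 − 0 = 0. So H_2 ≅ 0.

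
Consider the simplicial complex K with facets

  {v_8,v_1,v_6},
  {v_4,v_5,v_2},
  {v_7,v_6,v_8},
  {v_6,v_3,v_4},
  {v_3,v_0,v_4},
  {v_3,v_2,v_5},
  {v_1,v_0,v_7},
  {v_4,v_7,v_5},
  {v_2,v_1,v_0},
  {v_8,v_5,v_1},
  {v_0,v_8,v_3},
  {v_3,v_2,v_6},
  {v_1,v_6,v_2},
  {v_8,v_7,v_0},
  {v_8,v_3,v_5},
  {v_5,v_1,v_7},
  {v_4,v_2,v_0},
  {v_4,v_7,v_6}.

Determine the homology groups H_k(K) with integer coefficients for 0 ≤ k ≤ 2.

We work with the vertex ordering v_0 < v_1 < v_2 < v_3 < v_4 < v_5 < v_6 < v_7 < v_8. The simplices of K, each written with vertices in increasing order, are:

  0-simplices (9): [v_0], [v_1], [v_2], [v_3], [v_4], [v_5], [v_6], [v_7], [v_8]
  1-simplices (27): (27 of them)
  2-simplices (18): (18 of them)

Hence C_0 ≅ Z^9, C_1 ≅ Z^27, C_2 ≅ Z^18.

∂_1: C_1 → C_0 maps an edge to its endpoints' difference, ∂[p,q] = q − p.
The resulting 9×27 matrix has rank 8, and its Smith normal form has invariant factors (1,1,1,1,1,1,1,1).

The boundary map ∂_2: C_2 → C_1 sends each 2-simplex [p,q,r] to [q,r] − [p,r] + [p,q]. For instance
  ∂[v_3,v_5,v_8] = [v_5,v_8] − [v_3,v_8] + [v_3,v_5],
  ∂[v_0,v_1,v_2] = [v_1,v_2] − [v_0,v_2] + [v_0,v_1].
As a 27×18 matrix over Z this has rank 18, with invariant factors (1,1,1,1,1,1,1,1,1,1,1,1,1,1,1,1,1,2).

Now H_k = ker ∂_k / im ∂_{k+1}, so:

  H_0: rank C_0 − rank ∂_1 = 9 − 8 = 1, and the invariant factors of ∂_1 are all 1, so H_0 ≅ Z.
  H_1: rank ker ∂_1 − rank ∂_2 = (27 − 8) − 18 = 1, and ∂_2 has invariant factor 2 > 1, so H_1 ≅ Z ⊕ Z_2.
  H_2: rank ker ∂_2 − rank ∂_3 = (18 − 18) − 0 = 0, and there is no ∂_3, so H_2 ≅ 0.

H_0 = Z,  H_1 = Z ⊕ Z_2,  H_2 = 0.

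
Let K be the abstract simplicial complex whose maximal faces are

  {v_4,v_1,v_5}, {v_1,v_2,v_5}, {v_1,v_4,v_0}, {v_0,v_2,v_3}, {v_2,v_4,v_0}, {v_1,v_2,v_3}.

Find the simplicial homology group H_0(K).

K has 6 vertices, 12 edges, 6 triangles.
rank ∂_0 = 0, rank ∂_1 = 5 ⇒ b_0 = 6 − 0 − 5 = 1; all invariant factors of ∂_1 are 1 so no torsion. So H_0 ≅ Z.

H_0 ≅ Z.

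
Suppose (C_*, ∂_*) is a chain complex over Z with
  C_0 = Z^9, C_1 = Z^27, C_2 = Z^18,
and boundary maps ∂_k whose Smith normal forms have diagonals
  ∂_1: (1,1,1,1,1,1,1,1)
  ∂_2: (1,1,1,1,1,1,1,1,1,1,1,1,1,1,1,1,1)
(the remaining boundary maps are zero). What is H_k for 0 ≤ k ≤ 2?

H_0: b_0 = 9 − 0 − 8 = 1; torsion from ∂_1 factors > 1: none. So H_0 = Z.
H_1: b_1 = 27 − 8 − 17 = 2; torsion from ∂_2 factors > 1: none. So H_1 = Z^2.
H_2: b_2 = 18 − 17 − 0 = 1; torsion from ∂_3 factors > 1: none. So H_2 = Z.

H_0 = Z,  H_1 = Z^2,  H_2 = Z.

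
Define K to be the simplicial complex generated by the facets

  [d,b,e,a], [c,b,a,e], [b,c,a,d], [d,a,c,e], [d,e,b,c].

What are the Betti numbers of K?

b_0 = 1, b_1 = 0, b_2 = 0, b_3 = 1.

K has 5 vertices, 10 edges, 10 triangles, 5 3-simplices.
rank ∂_0 = 0, rank ∂_1 = 4 ⇒ b_0 = 5 − 0 − 4 = 1; all invariant factors of ∂_1 are 1 so no torsion. So H_0 ≅ Z.
rank ∂_1 = 4, rank ∂_2 = 6 ⇒ b_1 = 10 − 4 − 6 = 0; all invariant factors of ∂_2 are 1 so no torsion. So H_1 ≅ 0.
rank ∂_2 = 6, rank ∂_3 = 4 ⇒ b_2 = 10 − 6 − 4 = 0; all invariant factors of ∂_3 are 1 so no torsion. So H_2 ≅ 0.
rank ∂_3 = 4, rank ∂_4 = 0 ⇒ b_3 = 5 − 4 − 0 = 1. So H_3 ≅ Z.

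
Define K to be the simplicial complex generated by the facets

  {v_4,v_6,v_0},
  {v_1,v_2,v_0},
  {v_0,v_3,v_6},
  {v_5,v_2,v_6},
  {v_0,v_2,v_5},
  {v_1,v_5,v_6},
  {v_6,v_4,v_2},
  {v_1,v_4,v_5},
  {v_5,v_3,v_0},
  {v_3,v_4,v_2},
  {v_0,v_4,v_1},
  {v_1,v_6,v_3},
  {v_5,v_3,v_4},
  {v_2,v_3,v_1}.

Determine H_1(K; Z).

We work with the vertex ordering v_0 < v_1 < v_2 < v_3 < v_4 < v_5 < v_6. The simplices of K, each written with vertices in increasing order, are:

  0-simplices (7): [v_0], [v_1], [v_2], [v_3], [v_4], [v_5], [v_6]
  1-simplices (21): (21 of them)
  2-simplices (14): (14 of them)

Hence C_0 ≅ Z^7, C_1 ≅ Z^21, C_2 ≅ Z^14.

Boundary ∂_1: C_1 → C_0 maps an edge to its endpoints' difference, ∂[p,q] = q − p. For instance
  ∂[v_0,v_1] = [v_1] − [v_0].
The 7×21 boundary matrix has rank 6 and Smith normal form diag(1,1,1,1,1,1).

The boundary map ∂_2: C_2 → C_1 maps a triangle to the signed sum of its edges. For instance
  ∂[v_0,v_1,v_4] = [v_1,v_4] − [v_0,v_4] + [v_0,v_1],
  ∂[v_0,v_3,v_5] = [v_3,v_5] − [v_0,v_5] + [v_0,v_3].
As a 21×14 matrix over Z this has rank 13, with invariant factors (1,1,1,1,1,1,1,1,1,1,1,1,1).

Computing H_k = (kernel of ∂_k) / (image of ∂_{k+1}):

  H_1: rank ker ∂_1 − rank ∂_2 = (21 − 6) − 13 = 2, and the invariant factors of ∂_2 are all 1, so H_1 = Z^2.

H_1 ≅ Z^2.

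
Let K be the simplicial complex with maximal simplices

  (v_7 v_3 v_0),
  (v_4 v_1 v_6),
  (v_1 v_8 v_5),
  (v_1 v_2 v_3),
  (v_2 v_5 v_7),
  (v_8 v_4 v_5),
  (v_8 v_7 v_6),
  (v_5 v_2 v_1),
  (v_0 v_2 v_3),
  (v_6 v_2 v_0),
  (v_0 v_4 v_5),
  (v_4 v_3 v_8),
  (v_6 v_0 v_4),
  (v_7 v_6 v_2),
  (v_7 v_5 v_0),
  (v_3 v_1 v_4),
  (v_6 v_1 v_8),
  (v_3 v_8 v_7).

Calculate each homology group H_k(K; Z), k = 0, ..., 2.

Fix the vertex order v_0 < v_1 < v_2 < v_3 < v_4 < v_5 < v_6 < v_7 < v_8 and write every simplex with vertices in increasing order. Then dim K = 2 and the simplices of K are:

  0-simplices (9): [v_0], [v_1], [v_2], [v_3], [v_4], [v_5], [v_6], [v_7], [v_8]
  1-simplices (27): (27 of them)
  2-simplices (18): (18 of them)

Hence C_0 ≅ Z^9, C_1 ≅ Z^27, C_2 ≅ Z^18.

Boundary ∂_1: C_1 → C_0 maps an edge to its endpoints' difference, ∂[p,q] = q − p. For instance
  ∂[v_1,v_8] = [v_8] − [v_1].
The resulting 9×27 matrix has rank 8, and its Smith normal form has invariant factors (1,1,1,1,1,1,1,1).

The boundary map ∂_2: C_2 → C_1 acts by ∂[p,q,r] = [q,r] − [p,r] + [p,q]. For instance
  ∂[v_1,v_4,v_6] = [v_4,v_6] − [v_1,v_6] + [v_1,v_4],
  ∂[v_1,v_2,v_5] = [v_2,v_5] − [v_1,v_5] + [v_1,v_2].
As a 27×18 matrix over Z this has rank 18, with invariant factors (1,1,1,1,1,1,1,1,1,1,1,1,1,1,1,1,1,2).

Now H_k = ker ∂_k / im ∂_{k+1}, so:

  H_0: rank C_0 − rank ∂_1 = 9 − 8 = 1, and the invariant factors of ∂_1 are all 1, so H_0 = Z.
  H_1: rank ker ∂_1 − rank ∂_2 = (27 − 8) − 18 = 1, and ∂_2 has invariant factor 2 > 1, so H_1 = Z ⊕ Z/2Z.
  H_2: rank ker ∂_2 − rank ∂_3 = (18 − 18) − 0 = 0, and there is no ∂_3, so H_2 = 0.

H_0 = Z,  H_1 = Z ⊕ Z/2Z,  H_2 = 0.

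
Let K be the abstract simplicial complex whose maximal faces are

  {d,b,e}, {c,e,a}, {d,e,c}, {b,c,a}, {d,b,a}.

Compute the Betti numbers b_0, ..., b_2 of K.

We work with the vertex ordering a < b < c < d < e. The simplices of K, each written with vertices in increasing order, are:

  0-simplices (5): a, b, c, d, e
  1-simplices (10): ab, ac, ad, ae, bc, bd, be, cd, ce, de
  2-simplices (5): abc, abd, ace, bde, cde

giving chain groups C_0 ≅ Z^5, C_1 ≅ Z^10, C_2 ≅ Z^5.

The boundary map ∂_1: C_1 → C_0 sends each edge [p,q] (with p < q) to q − p. For instance
  ∂de = e − d.
The 5×10 boundary matrix has rank 4 and Smith normal form diag(1,1,1,1).

∂_2: C_2 → C_1 maps a triangle to the signed sum of its edges. For instance
  ∂bde = de − be + bd,
  ∂cde = de − ce + cd.
The resulting 10×5 matrix has rank 5, and its Smith normal form has invariant factors (1,1,1,1,1).

Now H_k = ker ∂_k / im ∂_{k+1}, so:

  H_0: rank C_0 − rank ∂_1 = 5 − 4 = 1, and the invariant factors of ∂_1 are all 1, so H_0 = Z.
  H_1: rank ker ∂_1 − rank ∂_2 = (10 − 4) − 5 = 1, and the invariant factors of ∂_2 are all 1, so H_1 = Z.
  H_2: rank ker ∂_2 − rank ∂_3 = (5 − 5) − 0 = 0, and there is no ∂_3, so H_2 = 0.

As a check, the Euler characteristic is 5 − 10 + 5 = 0, which agrees with 1 − 1 + 0 = 0.

Hence the Betti numbers are b_0 = 1, b_1 = 1, b_2 = 0.

b_0 = 1, b_1 = 1, b_2 = 0.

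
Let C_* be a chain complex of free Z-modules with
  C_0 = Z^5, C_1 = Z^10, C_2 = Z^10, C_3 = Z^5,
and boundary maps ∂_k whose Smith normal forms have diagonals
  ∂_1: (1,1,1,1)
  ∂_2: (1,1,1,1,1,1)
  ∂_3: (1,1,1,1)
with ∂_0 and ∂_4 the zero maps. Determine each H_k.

H_0: b_0 = 5 − 0 − 4 = 1; torsion from ∂_1 factors > 1: none. So H_0 ≅ Z.
H_1: b_1 = 10 − 4 − 6 = 0; torsion from ∂_2 factors > 1: none. So H_1 ≅ 0.
H_2: b_2 = 10 − 6 − 4 = 0; torsion from ∂_3 factors > 1: none. So H_2 ≅ 0.
H_3: b_3 = 5 − 4 − 0 = 1; torsion from ∂_4 factors > 1: none. So H_3 ≅ Z.

H_0 ≅ Z,  H_1 = 0,  H_2 = 0,  H_3 ≅ Z.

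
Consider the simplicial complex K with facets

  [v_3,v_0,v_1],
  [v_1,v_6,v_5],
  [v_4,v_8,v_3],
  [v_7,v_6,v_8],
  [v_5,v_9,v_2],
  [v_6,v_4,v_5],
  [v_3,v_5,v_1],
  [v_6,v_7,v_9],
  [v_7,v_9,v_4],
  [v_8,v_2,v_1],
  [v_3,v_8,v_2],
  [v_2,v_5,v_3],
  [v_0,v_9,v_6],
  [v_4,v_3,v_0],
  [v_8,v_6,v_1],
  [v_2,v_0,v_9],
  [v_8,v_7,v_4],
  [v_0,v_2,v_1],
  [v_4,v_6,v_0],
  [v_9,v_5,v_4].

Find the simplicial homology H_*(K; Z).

Take the total order v_0 < v_1 < v_2 < v_3 < v_4 < v_5 < v_6 < v_7 < v_8 < v_9 on the vertex set. Then K (dimension 2) consists of the simplices:

  0-simplices (10): [v_0], [v_1], [v_2], [v_3], [v_4], [v_5], [v_6], [v_7], [v_8], [v_9]
  1-simplices (30): (30 of them)
  2-simplices (20): (20 of them)

so the chain groups are C_0 ≅ Z^10, C_1 ≅ Z^30, C_2 ≅ Z^20.

∂_1: C_1 → C_0 sends each edge [p,q] (with p < q) to q − p.
As a 10×30 matrix over Z this has rank 9, with invariant factors (1,1,1,1,1,1,1,1,1).

∂_2: C_2 → C_1 sends each 2-simplex [p,q,r] to [q,r] − [p,r] + [p,q]. For instance
  ∂[v_6,v_7,v_8] = [v_7,v_8] − [v_6,v_8] + [v_6,v_7],
  ∂[v_1,v_5,v_6] = [v_5,v_6] − [v_1,v_6] + [v_1,v_5].
The resulting 30×20 matrix has rank 20, and its Smith normal form has invariant factors (1,1,1,1,1,1,1,1,1,1,1,1,1,1,1,1,1,1,1,2).

Reading off H_k = ker ∂_k / im ∂_{k+1}:

  H_0: rank C_0 − rank ∂_1 = 10 − 9 = 1, and the invariant factors of ∂_1 are all 1, so H_0 ≅ Z.
  H_1: rank ker ∂_1 − rank ∂_2 = (30 − 9) − 20 = 1, and ∂_2 has invariant factor 2 > 1, so H_1 ≅ Z ⊕ Z_2.
  H_2: rank ker ∂_2 − rank ∂_3 = (20 − 20) − 0 = 0, and there is no ∂_3, so H_2 ≅ 0.

(K is a triangulation of the Klein bottle.)

H_0 ≅ Z,  H_1 ≅ Z ⊕ Z_2,  H_2 = 0.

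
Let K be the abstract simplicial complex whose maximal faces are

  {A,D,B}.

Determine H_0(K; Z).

H_0 ≅ Z.

K has 3 vertices, 3 edges, 1 triangle.
rank ∂_0 = 0, rank ∂_1 = 2 ⇒ b_0 = 3 − 0 − 2 = 1; all invariant factors of ∂_1 are 1 so no torsion. So H_0 = Z.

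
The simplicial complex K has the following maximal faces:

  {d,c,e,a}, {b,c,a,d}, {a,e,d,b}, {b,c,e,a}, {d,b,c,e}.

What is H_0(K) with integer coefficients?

H_0 = Z.

We work with the vertex ordering a < b < c < d < e. The simplices of K, each written with vertices in increasing order, are:

  0-simplices (5): a, b, c, d, e
  1-simplices (10): ab, ac, ad, ae, bc, bd, be, cd, ce, de
  2-simplices (10): abc, abd, abe, acd, ace, ade, bcd, bce, bde, cde
  3-simplices (5): abcd, abce, abde, acde, bcde

so the chain groups are C_0 ≅ Z^5, C_1 ≅ Z^10, C_2 ≅ Z^10, C_3 ≅ Z^5.

Boundary ∂_1: C_1 → C_0 sends each edge [p,q] (with p < q) to q − p. For instance
  ∂be = e − b.
The 5×10 boundary matrix has rank 4 and Smith normal form diag(1,1,1,1).

∂_2: C_2 → C_1 sends each 2-simplex [p,q,r] to [q,r] − [p,r] + [p,q]. For instance
  ∂ace = ce − ae + ac,
  ∂cde = de − ce + cd.
The resulting 10×10 matrix has rank 6, and its Smith normal form has invariant factors (1,1,1,1,1,1).

∂_3: C_3 → C_2 sends each 3-simplex σ to the alternating sum Σ_i (−1)^i (σ with its i-th vertex removed). For instance
  ∂abde = bde − ade + abe − abd,
  ∂bcde = cde − bde + bce − bcd.
The 10×5 boundary matrix has rank 4 and Smith normal form diag(1,1,1,1).

Now H_k = ker ∂_k / im ∂_{k+1}, so:

  H_0: rank C_0 − rank ∂_1 = 5 − 4 = 1, and the invariant factors of ∂_1 are all 1, so H_0 = Z.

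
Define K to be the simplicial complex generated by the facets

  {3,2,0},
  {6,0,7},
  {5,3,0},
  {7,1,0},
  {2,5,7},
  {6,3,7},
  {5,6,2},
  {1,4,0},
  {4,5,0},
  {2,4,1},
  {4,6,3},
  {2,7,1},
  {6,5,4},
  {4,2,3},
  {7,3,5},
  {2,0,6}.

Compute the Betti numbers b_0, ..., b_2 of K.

We work with the vertex ordering 0 < 1 < 2 < 3 < 4 < 5 < 6 < 7. The simplices of K, each written with vertices in increasing order, are:

  0-simplices (8): [0], [1], [2], [3], [4], [5], [6], [7]
  1-simplices (24): (24 of them)
  2-simplices (16): [0,1,4], [0,1,7], [0,2,3], [0,2,6], [0,3,5], [0,4,5], [0,6,7], [1,2,4], [1,2,7], [2,3,4], [2,5,6], [2,5,7], [3,4,6], [3,5,7], [3,6,7], [4,5,6]

Hence C_0 ≅ Z^8, C_1 ≅ Z^24, C_2 ≅ Z^16.

∂_1: C_1 → C_0 sends each edge [p,q] (with p < q) to q − p.
The resulting 8×24 matrix has rank 7, and its Smith normal form has invariant factors (1,1,1,1,1,1,1).

∂_2: C_2 → C_1 maps a triangle to the signed sum of its edges. For instance
  ∂[3,6,7] = [6,7] − [3,7] + [3,6],
  ∂[2,5,7] = [5,7] − [2,7] + [2,5].
The 24×16 boundary matrix has rank 15 and Smith normal form diag(1,1,1,1,1,1,1,1,1,1,1,1,1,1,1).

Reading off H_k = ker ∂_k / im ∂_{k+1}:

  H_0: rank C_0 − rank ∂_1 = 8 − 7 = 1, and the invariant factors of ∂_1 are all 1, so H_0 = Z.
  H_1: rank ker ∂_1 − rank ∂_2 = (24 − 7) − 15 = 2, and the invariant factors of ∂_2 are all 1, so H_1 = Z^2.
  H_2: rank ker ∂_2 − rank ∂_3 = (16 − 15) − 0 = 1, and there is no ∂_3, so H_2 = Z.

Hence the Betti numbers are b_0 = 1, b_1 = 2, b_2 = 1.

b_0 = 1, b_1 = 2, b_2 = 1.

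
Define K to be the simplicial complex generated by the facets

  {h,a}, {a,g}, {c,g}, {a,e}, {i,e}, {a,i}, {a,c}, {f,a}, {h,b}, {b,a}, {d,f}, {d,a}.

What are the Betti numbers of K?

Fix the vertex order a < b < c < d < e < f < g < h < i and write every simplex with vertices in increasing order. Then dim K = 1 and the simplices of K are:

  0-simplices (9): a, b, c, d, e, f, g, h, i
  1-simplices (12): ab, ac, ad, ae, af, ag, ah, ai, bh, cg, df, ei

so the chain groups are C_0 ≅ Z^9, C_1 ≅ Z^12.

∂_1: C_1 → C_0 sends each edge [p,q] (with p < q) to q − p. For instance
  ∂bh = h − b.
The 9×12 boundary matrix has rank 8 and Smith normal form diag(1,1,1,1,1,1,1,1).

Now H_k = ker ∂_k / im ∂_{k+1}, so:

  H_0: rank C_0 − rank ∂_1 = 9 − 8 = 1, and the invariant factors of ∂_1 are all 1, so H_0 = Z.
  H_1: rank ker ∂_1 − rank ∂_2 = (12 − 8) − 0 = 4, and there is no ∂_2, so H_1 = Z^4.

As a check, the Euler characteristic is 9 − 12 = -3, which agrees with 1 − 4 = -3.

Hence the Betti numbers are b_0 = 1, b_1 = 4.

b_0 = 1, b_1 = 4.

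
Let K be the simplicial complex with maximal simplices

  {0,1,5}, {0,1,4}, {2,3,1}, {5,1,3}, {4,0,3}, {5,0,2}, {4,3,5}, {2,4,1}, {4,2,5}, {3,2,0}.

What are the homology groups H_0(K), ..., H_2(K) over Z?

Take the total order 0 < 1 < 2 < 3 < 4 < 5 on the vertex set. Then K (dimension 2) consists of the simplices:

  0-simplices (6): [0], [1], [2], [3], [4], [5]
  1-simplices (15): [0,1], [0,2], [0,3], [0,4], [0,5], [1,2], [1,3], [1,4], [1,5], [2,3], [2,4], [2,5], [3,4], [3,5], [4,5]
  2-simplices (10): [0,1,4], [0,1,5], [0,2,3], [0,2,5], [0,3,4], [1,2,3], [1,2,4], [1,3,5], [2,4,5], [3,4,5]

giving chain groups C_0 ≅ Z^6, C_1 ≅ Z^15, C_2 ≅ Z^10.

∂_1: C_1 → C_0 sends each edge [p,q] (with p < q) to q − p. For instance
  ∂[1,2] = [2] − [1].
This gives a 6×15 integer matrix of rank 5; reducing to Smith normal form yields diagonal entries (1,1,1,1,1).

Boundary ∂_2: C_2 → C_1 sends each 2-simplex [p,q,r] to [q,r] − [p,r] + [p,q]. For instance
  ∂[0,3,4] = [3,4] − [0,4] + [0,3],
  ∂[0,2,5] = [2,5] − [0,5] + [0,2].
As a 15×10 matrix over Z this has rank 10, with invariant factors (1,1,1,1,1,1,1,1,1,2).

Reading off H_k = ker ∂_k / im ∂_{k+1}:

  H_0: rank C_0 − rank ∂_1 = 6 − 5 = 1, and the invariant factors of ∂_1 are all 1, so H_0 = Z.
  H_1: rank ker ∂_1 − rank ∂_2 = (15 − 5) − 10 = 0, and ∂_2 has invariant factor 2 > 1, so H_1 = Z/2.
  H_2: rank ker ∂_2 − rank ∂_3 = (10 − 10) − 0 = 0, and there is no ∂_3, so H_2 = 0.

H_0 = Z,  H_1 = Z/2,  H_2 = 0.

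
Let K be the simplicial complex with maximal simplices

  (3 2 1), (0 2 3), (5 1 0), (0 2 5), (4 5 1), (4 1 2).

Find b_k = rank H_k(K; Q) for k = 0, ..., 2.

b_0 = 1, b_1 = 1, b_2 = 0.

Take the total order 0 < 1 < 2 < 3 < 4 < 5 on the vertex set. Then K (dimension 2) consists of the simplices:

  0-simplices (6): [0], [1], [2], [3], [4], [5]
  1-simplices (12): [0,1], [0,2], [0,3], [0,5], [1,2], [1,3], [1,4], [1,5], [2,3], [2,4], [2,5], [4,5]
  2-simplices (6): [0,1,5], [0,2,3], [0,2,5], [1,2,3], [1,2,4], [1,4,5]

so the chain groups are C_0 ≅ Z^6, C_1 ≅ Z^12, C_2 ≅ Z^6.

∂_1: C_1 → C_0 is given by ∂[p,q] = [q] − [p]. For instance
  ∂[1,2] = [2] − [1].
This gives a 6×12 integer matrix of rank 5; reducing to Smith normal form yields diagonal entries (1,1,1,1,1).

Boundary ∂_2: C_2 → C_1 acts by ∂[p,q,r] = [q,r] − [p,r] + [p,q]. For instance
  ∂[0,2,3] = [2,3] − [0,3] + [0,2],
  ∂[1,2,4] = [2,4] − [1,4] + [1,2].
This gives a 12×6 integer matrix of rank 6; reducing to Smith normal form yields diagonal entries (1,1,1,1,1,1).

Reading off H_k = ker ∂_k / im ∂_{k+1}:

  H_0: rank C_0 − rank ∂_1 = 6 − 5 = 1, and the invariant factors of ∂_1 are all 1, so H_0 = Z.
  H_1: rank ker ∂_1 − rank ∂_2 = (12 − 5) − 6 = 1, and the invariant factors of ∂_2 are all 1, so H_1 = Z.
  H_2: rank ker ∂_2 − rank ∂_3 = (6 − 6) − 0 = 0, and there is no ∂_3, so H_2 = 0.

Hence the Betti numbers are b_0 = 1, b_1 = 1, b_2 = 0.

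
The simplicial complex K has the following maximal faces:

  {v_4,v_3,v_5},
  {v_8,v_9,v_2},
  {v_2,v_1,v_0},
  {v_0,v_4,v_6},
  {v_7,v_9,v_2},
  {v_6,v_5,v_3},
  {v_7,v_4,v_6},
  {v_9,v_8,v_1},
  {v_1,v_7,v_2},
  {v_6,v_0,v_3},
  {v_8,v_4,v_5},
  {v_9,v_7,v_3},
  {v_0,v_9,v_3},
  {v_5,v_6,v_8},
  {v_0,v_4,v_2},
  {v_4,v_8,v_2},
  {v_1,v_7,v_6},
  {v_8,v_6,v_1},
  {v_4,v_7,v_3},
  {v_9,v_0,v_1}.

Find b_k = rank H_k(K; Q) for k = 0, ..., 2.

Take the total order v_0 < v_1 < v_2 < v_3 < v_4 < v_5 < v_6 < v_7 < v_8 < v_9 on the vertex set. Then K (dimension 2) consists of the simplices:

  0-simplices (10): [v_0], [v_1], [v_2], [v_3], [v_4], [v_5], [v_6], [v_7], [v_8], [v_9]
  1-simplices (30): (30 of them)
  2-simplices (20): (20 of them)

giving chain groups C_0 ≅ Z^10, C_1 ≅ Z^30, C_2 ≅ Z^20.

∂_1: C_1 → C_0 sends each edge [p,q] (with p < q) to q − p.
As a 10×30 matrix over Z this has rank 9, with invariant factors (1,1,1,1,1,1,1,1,1).

∂_2: C_2 → C_1 sends each 2-simplex [p,q,r] to [q,r] − [p,r] + [p,q]. For instance
  ∂[v_2,v_8,v_9] = [v_8,v_9] − [v_2,v_9] + [v_2,v_8],
  ∂[v_0,v_1,v_2] = [v_1,v_2] − [v_0,v_2] + [v_0,v_1].
This gives a 30×20 integer matrix of rank 20; reducing to Smith normal form yields diagonal entries (1,1,1,1,1,1,1,1,1,1,1,1,1,1,1,1,1,1,1,2).

Computing H_k = (kernel of ∂_k) / (image of ∂_{k+1}):

  H_0: rank C_0 − rank ∂_1 = 10 − 9 = 1, and the invariant factors of ∂_1 are all 1, so H_0 = Z.
  H_1: rank ker ∂_1 − rank ∂_2 = (30 − 9) − 20 = 1, and ∂_2 has invariant factor 2 > 1, so H_1 = Z ⊕ Z_2.
  H_2: rank ker ∂_2 − rank ∂_3 = (20 − 20) − 0 = 0, and there is no ∂_3, so H_2 = 0.

As a check, the Euler characteristic is 10 − 30 + 20 = 0, which agrees with 1 − 1 + 0 = 0.
(K is a triangulation of the Klein bottle.)

Hence the Betti numbers are b_0 = 1, b_1 = 1, b_2 = 0.

b_0 = 1, b_1 = 1, b_2 = 0.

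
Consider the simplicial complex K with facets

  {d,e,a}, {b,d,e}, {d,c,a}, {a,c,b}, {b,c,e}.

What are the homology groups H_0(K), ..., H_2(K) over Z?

H_0 ≅ Z,  H_1 ≅ Z,  H_2 = 0.

We work with the vertex ordering a < b < c < d < e. The simplices of K, each written with vertices in increasing order, are:

  0-simplices (5): a, b, c, d, e
  1-simplices (10): ab, ac, ad, ae, bc, bd, be, cd, ce, de
  2-simplices (5): abc, acd, ade, bce, bde

Hence C_0 ≅ Z^5, C_1 ≅ Z^10, C_2 ≅ Z^5.

Boundary ∂_1: C_1 → C_0 sends each edge [p,q] (with p < q) to q − p.
The 5×10 boundary matrix has rank 4 and Smith normal form diag(1,1,1,1).

∂_2: C_2 → C_1 sends each 2-simplex [p,q,r] to [q,r] − [p,r] + [p,q]. For instance
  ∂abc = bc − ac + ab,
  ∂ade = de − ae + ad.
As a 10×5 matrix over Z this has rank 5, with invariant factors (1,1,1,1,1).

Now H_k = ker ∂_k / im ∂_{k+1}, so:

  H_0: rank C_0 − rank ∂_1 = 5 − 4 = 1, and the invariant factors of ∂_1 are all 1, so H_0 = Z.
  H_1: rank ker ∂_1 − rank ∂_2 = (10 − 4) − 5 = 1, and the invariant factors of ∂_2 are all 1, so H_1 = Z.
  H_2: rank ker ∂_2 − rank ∂_3 = (5 − 5) − 0 = 0, and there is no ∂_3, so H_2 = 0.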